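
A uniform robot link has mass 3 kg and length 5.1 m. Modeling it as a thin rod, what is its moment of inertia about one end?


I = (1/3) * m * L^2
= (1/3) * 3 * 5.1^2
= 0.333333 * 3 * 26.01
= 26.01 kg*m^2


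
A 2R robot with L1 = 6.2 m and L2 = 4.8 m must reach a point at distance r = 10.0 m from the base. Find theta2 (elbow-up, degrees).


cos(theta2) = (r^2 - L1^2 - L2^2) / (2*L1*L2)
cos(theta2) = (100.0 - 38.44 - 23.04) / 59.52
cos(theta2) = 0.647177
theta2 = 49.6709 degrees


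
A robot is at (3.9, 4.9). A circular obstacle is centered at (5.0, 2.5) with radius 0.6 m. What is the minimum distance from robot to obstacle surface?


center_dist = sqrt((3.9-5.0)^2 + (4.9-2.5)^2)
= sqrt(1.21 + 5.76)
= 2.6401
min_dist = center_dist - radius = 2.6401 - 0.6 = 2.0401 m


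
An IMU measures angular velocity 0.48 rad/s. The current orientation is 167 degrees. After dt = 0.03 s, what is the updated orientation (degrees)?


delta_theta = w * dt = 0.48 * 0.03 = 0.0144 rad
= 0.8251 deg
theta_new = 167 + 0.8251 = 167.8251 deg


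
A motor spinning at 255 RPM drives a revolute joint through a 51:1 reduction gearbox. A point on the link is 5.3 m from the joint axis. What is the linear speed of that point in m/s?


omega_motor = 255 * 2*pi/60 = 26.7035 rad/s
omega_joint = omega_motor / 51 = 0.5236 rad/s
v = omega_joint * r = 0.5236 * 5.3
= 2.7751 m/s


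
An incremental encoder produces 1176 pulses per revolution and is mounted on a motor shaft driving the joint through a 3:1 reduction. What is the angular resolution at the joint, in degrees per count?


counts per rev = 1176
effective counts at joint = 1176 * 3 = 3528
resolution = 360 / 3528
= 0.102 deg/count


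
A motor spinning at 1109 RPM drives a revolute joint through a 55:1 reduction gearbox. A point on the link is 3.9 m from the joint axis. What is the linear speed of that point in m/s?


omega_motor = 1109 * 2*pi/60 = 116.1342 rad/s
omega_joint = omega_motor / 55 = 2.1115 rad/s
v = omega_joint * r = 2.1115 * 3.9
= 8.235 m/s


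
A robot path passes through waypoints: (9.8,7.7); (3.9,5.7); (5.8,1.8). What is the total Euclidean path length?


Segment lengths:
  seg1 = sqrt((-5.9)^2 + (-2.0)^2) = 6.2298
  seg2 = sqrt((1.9)^2 + (-3.9)^2) = 4.3382
Total = 10.568


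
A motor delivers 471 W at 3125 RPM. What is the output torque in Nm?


omega = 3125 * 2*pi/60 = 327.2492 rad/s
tau = P / omega = 471 / 327.2492
= 1.4393 Nm


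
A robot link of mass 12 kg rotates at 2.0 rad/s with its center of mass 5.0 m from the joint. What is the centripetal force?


F = m * omega^2 * r
= 12 * 2.0^2 * 5.0
= 12 * 4.0 * 5.0
= 240.0 N


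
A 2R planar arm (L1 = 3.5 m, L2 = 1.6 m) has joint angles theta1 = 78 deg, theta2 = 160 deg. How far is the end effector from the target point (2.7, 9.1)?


End effector via forward kinematics:
x = L1*cos(t1) + L2*cos(t1+t2) = -0.1202
y = L1*sin(t1) + L2*sin(t1+t2) = 2.0666
Distance to target:
d = sqrt((2.7 - -0.1202)^2 + (9.1 - 2.0666)^2)
= sqrt(7.9534 + 49.4682)
= 7.5777 m


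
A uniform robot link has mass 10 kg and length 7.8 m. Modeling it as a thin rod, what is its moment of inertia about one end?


I = (1/3) * m * L^2
= (1/3) * 10 * 7.8^2
= 0.333333 * 10 * 60.84
= 202.8 kg*m^2


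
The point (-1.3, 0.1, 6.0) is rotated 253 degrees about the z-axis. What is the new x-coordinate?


Rotation about z-axis: x' = x*cos(theta) - y*sin(theta)
= -1.3 * -0.2924 - 0.1 * -0.9563
= 0.4757


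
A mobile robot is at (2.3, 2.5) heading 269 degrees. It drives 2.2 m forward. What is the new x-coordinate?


x_new = x0 + d*cos(theta)
= 2.3 + 2.2*cos(269)
= 2.3 + -0.0384
= 2.2616


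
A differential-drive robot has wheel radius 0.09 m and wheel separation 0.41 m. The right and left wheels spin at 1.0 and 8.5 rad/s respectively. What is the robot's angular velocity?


vR = r*wR = 0.09*1.0 = 0.09 m/s
vL = r*wL = 0.09*8.5 = 0.765 m/s
v = (vR+vL)/2 = 0.4275 m/s
omega = (vR-vL)/L = -1.6463 rad/s
angular velocity = -1.6463 rad/s


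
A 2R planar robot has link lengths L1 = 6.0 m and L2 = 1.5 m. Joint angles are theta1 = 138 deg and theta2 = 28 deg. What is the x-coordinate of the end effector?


Convert angles to radians: theta1 = 2.4086, theta2 = 0.4887
x = L1*cos(theta1) + L2*cos(theta1+theta2)
x = -4.4589 + -1.4554
x = -5.9143


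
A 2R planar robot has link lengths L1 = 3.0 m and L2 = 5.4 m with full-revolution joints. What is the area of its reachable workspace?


r_max = L1 + L2 = 8.4 m
r_min = |L1 - L2| = 2.4 m
Area = pi*(r_max^2 - r_min^2)
= pi*(70.56 - 5.76)
= pi * 64.8
= 203.5752 m^2


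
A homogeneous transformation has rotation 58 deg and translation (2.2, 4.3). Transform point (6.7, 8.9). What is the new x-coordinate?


x' = cos(theta)*px - sin(theta)*py + tx
= 0.5299*6.7 - 0.848*8.9 + 2.2
= -1.7972


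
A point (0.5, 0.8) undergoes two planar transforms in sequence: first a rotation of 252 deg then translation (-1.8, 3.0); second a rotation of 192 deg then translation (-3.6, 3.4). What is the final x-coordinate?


After transform 1:
x1 = cos(252)*0.5 - sin(252)*0.8 + -1.8 = -1.1937
y1 = sin(252)*0.5 + cos(252)*0.8 + 3.0 = 2.2773
After transform 2:
x2 = cos(192)*-1.1937 - sin(192)*2.2773 + -3.6
= -1.959


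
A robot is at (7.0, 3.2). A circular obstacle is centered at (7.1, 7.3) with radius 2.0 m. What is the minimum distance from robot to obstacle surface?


center_dist = sqrt((7.0-7.1)^2 + (3.2-7.3)^2)
= sqrt(0.01 + 16.81)
= 4.1012
min_dist = center_dist - radius = 4.1012 - 2.0 = 2.1012 m


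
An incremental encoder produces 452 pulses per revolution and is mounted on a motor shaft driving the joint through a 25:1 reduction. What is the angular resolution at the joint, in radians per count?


counts per rev = 452
effective counts at joint = 452 * 25 = 11300
resolution = 2*pi / 11300
= 5.5603e-04 rad/count


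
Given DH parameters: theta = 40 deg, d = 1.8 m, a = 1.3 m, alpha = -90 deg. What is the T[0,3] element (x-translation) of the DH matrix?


T[0,3] = a * cos(theta)
= 1.3 * cos(40 deg)
= 1.3 * 0.766
= 0.9959


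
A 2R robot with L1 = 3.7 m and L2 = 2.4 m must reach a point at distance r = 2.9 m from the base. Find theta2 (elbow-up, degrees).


cos(theta2) = (r^2 - L1^2 - L2^2) / (2*L1*L2)
cos(theta2) = (8.41 - 13.69 - 5.76) / 17.76
cos(theta2) = -0.621622
theta2 = 128.4347 degrees


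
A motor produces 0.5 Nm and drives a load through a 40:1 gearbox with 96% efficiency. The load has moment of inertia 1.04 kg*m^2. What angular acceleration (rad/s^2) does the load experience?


tau_out = tau_motor * N * eta
= 0.5 * 40 * 0.96 = 19.2 Nm
alpha = tau_out / I = 19.2 / 1.04
= 18.4615 rad/s^2


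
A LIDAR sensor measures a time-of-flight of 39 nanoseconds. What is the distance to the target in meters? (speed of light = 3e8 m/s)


tof = 39 ns = 3.9e-08 s
dist = c * tof / 2
= 3e8 * 3.9e-08 / 2
= 5.85 m


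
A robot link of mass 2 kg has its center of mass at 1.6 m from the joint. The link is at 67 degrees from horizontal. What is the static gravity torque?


tau = m*g*L*cos(angle)
= 2 * 9.81 * 1.6 * cos(67 deg)
= 2 * 9.81 * 1.6 * 0.3907
= 12.2658 Nm


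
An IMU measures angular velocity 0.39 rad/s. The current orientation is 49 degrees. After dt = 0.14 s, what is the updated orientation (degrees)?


delta_theta = w * dt = 0.39 * 0.14 = 0.0546 rad
= 3.1283 deg
theta_new = 49 + 3.1283 = 52.1283 deg


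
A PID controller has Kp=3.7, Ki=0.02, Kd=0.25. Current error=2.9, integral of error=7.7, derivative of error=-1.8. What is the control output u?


u = Kp*e + Ki*int(e) + Kd*de/dt
= 3.7*2.9 + 0.02*7.7 + 0.25*(-1.8)
= 10.73 + 0.154 + -0.45
= 10.434


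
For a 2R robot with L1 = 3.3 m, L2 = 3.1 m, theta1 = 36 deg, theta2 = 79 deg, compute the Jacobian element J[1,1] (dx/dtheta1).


J[1,1] = -L1*sin(t1) - L2*sin(t1+t2)
= -3.3*sin(36) - 3.1*sin(115)
= -4.7492


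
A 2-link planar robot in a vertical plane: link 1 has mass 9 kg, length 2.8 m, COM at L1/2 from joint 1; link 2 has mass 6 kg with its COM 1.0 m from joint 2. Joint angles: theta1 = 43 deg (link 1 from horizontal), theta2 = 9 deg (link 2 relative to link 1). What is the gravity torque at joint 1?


Horizontal distance from joint 1 to link-1 COM:
  x_c1 = (L1/2)*cos(t1) = 1.4 * 0.7314 = 1.0239 m
Horizontal distance from joint 1 to link-2 COM:
  x_c2 = L1*cos(t1) + Lc2*cos(t1+t2)
       = 2.8*0.7314 + 1.0*0.6157 = 2.6635 m
tau1 = m1*g*x_c1 + m2*g*x_c2
     = 9*9.81*1.0239 + 6*9.81*2.6635
     = 90.3997 + 156.7708
     = 247.1705 Nm


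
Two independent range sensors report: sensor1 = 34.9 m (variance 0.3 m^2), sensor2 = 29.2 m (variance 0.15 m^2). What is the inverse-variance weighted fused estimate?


w1 = (1/var1) / (1/var1 + 1/var2)
   = 3.3333 / (3.3333 + 6.6667) = 0.3333
w2 = 1 - w1 = 0.6667
fused = w1*s1 + w2*s2 = 11.6333 + 19.4667
= 31.1 m


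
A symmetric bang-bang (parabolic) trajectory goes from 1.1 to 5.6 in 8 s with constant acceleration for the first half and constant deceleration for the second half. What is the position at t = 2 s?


Symmetric rest-to-rest: each phase covers (pf-p0)/2 in time T/2. 0.5*a*(T/2)^2 = (pf-p0)/2 => a = 4*(pf-p0)/T^2
a = 4*(5.6-1.1)/8^2 = 0.2812
t = 2 is in the acceleration phase (t <= T/2).
p = p0 + 0.5*a*t^2 = 1.1 + 0.5*0.2812*2^2
= 1.6625


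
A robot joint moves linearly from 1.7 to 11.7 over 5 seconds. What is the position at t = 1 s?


s = t/T = 1/5 = 0.2
p(t) = p0 + (pf-p0)*s
= 1.7 + (11.7 - 1.7) * 0.2
= 3.7


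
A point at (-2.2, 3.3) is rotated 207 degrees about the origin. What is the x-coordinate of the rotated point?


x' = x*cos(theta) - y*sin(theta)
cos(207 deg) = -0.891, sin(207 deg) = -0.454
x' = -2.2 * -0.891 - 3.3 * -0.454
= 1.9602 - -1.4982
= 3.4584


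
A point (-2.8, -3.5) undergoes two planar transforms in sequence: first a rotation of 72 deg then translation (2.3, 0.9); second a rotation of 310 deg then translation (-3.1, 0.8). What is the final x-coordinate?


After transform 1:
x1 = cos(72)*-2.8 - sin(72)*-3.5 + 2.3 = 4.7635
y1 = sin(72)*-2.8 + cos(72)*-3.5 + 0.9 = -2.8445
After transform 2:
x2 = cos(310)*4.7635 - sin(310)*-2.8445 + -3.1
= -2.2171


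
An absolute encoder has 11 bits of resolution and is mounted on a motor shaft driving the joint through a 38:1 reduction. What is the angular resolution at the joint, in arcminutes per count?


counts = 2^11 = 2048
effective counts at joint = 2048 * 38 = 77824
resolution = 360*60 / 77824
= 0.2775 arcmin/count


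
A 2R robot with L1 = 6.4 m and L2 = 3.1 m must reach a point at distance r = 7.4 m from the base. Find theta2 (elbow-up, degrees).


cos(theta2) = (r^2 - L1^2 - L2^2) / (2*L1*L2)
cos(theta2) = (54.76 - 40.96 - 9.61) / 39.68
cos(theta2) = 0.105595
theta2 = 83.9386 degrees


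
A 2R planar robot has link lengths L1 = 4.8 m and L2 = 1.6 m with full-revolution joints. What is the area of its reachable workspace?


r_max = L1 + L2 = 6.4 m
r_min = |L1 - L2| = 3.2 m
Area = pi*(r_max^2 - r_min^2)
= pi*(40.96 - 10.24)
= pi * 30.72
= 96.5097 m^2


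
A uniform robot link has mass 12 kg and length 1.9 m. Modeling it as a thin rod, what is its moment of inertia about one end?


I = (1/3) * m * L^2
= (1/3) * 12 * 1.9^2
= 0.333333 * 12 * 3.61
= 14.44 kg*m^2


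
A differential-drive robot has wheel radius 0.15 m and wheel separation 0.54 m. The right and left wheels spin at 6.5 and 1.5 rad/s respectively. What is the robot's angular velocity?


vR = r*wR = 0.15*6.5 = 0.975 m/s
vL = r*wL = 0.15*1.5 = 0.225 m/s
v = (vR+vL)/2 = 0.6 m/s
omega = (vR-vL)/L = 1.3889 rad/s
angular velocity = 1.3889 rad/s


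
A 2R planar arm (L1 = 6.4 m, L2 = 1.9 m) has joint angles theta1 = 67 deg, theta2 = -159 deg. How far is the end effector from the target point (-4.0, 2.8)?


End effector via forward kinematics:
x = L1*cos(t1) + L2*cos(t1+t2) = 2.4344
y = L1*sin(t1) + L2*sin(t1+t2) = 3.9924
Distance to target:
d = sqrt((-4.0 - 2.4344)^2 + (2.8 - 3.9924)^2)
= sqrt(41.4011 + 1.4218)
= 6.5439 m


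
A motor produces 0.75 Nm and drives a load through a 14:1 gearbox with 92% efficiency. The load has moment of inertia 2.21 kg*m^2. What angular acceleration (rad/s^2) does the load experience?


tau_out = tau_motor * N * eta
= 0.75 * 14 * 0.92 = 9.66 Nm
alpha = tau_out / I = 9.66 / 2.21
= 4.371 rad/s^2


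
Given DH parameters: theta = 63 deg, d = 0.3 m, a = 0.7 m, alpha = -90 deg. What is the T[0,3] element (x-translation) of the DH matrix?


T[0,3] = a * cos(theta)
= 0.7 * cos(63 deg)
= 0.7 * 0.454
= 0.3178


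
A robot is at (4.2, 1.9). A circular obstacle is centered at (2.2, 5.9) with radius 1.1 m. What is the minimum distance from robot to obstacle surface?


center_dist = sqrt((4.2-2.2)^2 + (1.9-5.9)^2)
= sqrt(4.0 + 16.0)
= 4.4721
min_dist = center_dist - radius = 4.4721 - 1.1 = 3.3721 m


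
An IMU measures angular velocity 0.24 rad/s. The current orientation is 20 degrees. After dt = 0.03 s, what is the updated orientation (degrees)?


delta_theta = w * dt = 0.24 * 0.03 = 0.0072 rad
= 0.4125 deg
theta_new = 20 + 0.4125 = 20.4125 deg


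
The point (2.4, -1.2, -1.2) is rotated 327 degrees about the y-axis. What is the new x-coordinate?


Rotation about y-axis: x' = x*cos(theta) + z*sin(theta)
= 2.4 * 0.8387 + -1.2 * -0.5446
= 2.6664


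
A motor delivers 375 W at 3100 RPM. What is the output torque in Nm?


omega = 3100 * 2*pi/60 = 324.6312 rad/s
tau = P / omega = 375 / 324.6312
= 1.1552 Nm


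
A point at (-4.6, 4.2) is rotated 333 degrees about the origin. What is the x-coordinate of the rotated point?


x' = x*cos(theta) - y*sin(theta)
cos(333 deg) = 0.891, sin(333 deg) = -0.454
x' = -4.6 * 0.891 - 4.2 * -0.454
= -4.0986 - -1.9068
= -2.1919


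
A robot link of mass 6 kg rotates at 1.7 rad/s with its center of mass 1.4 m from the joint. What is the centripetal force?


F = m * omega^2 * r
= 6 * 1.7^2 * 1.4
= 6 * 2.89 * 1.4
= 24.276 N


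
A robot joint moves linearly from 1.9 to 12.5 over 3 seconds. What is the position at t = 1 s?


s = t/T = 1/3 = 0.3333
p(t) = p0 + (pf-p0)*s
= 1.9 + (12.5 - 1.9) * 0.3333
= 5.4333


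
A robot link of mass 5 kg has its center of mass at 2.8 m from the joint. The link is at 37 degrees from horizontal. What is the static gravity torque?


tau = m*g*L*cos(angle)
= 5 * 9.81 * 2.8 * cos(37 deg)
= 5 * 9.81 * 2.8 * 0.7986
= 109.6846 Nm


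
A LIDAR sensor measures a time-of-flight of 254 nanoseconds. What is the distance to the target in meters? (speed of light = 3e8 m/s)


tof = 254 ns = 2.54e-07 s
dist = c * tof / 2
= 3e8 * 2.54e-07 / 2
= 38.1 m


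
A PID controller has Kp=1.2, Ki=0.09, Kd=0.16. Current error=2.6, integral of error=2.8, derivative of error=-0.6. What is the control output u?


u = Kp*e + Ki*int(e) + Kd*de/dt
= 1.2*2.6 + 0.09*2.8 + 0.16*(-0.6)
= 3.12 + 0.252 + -0.096
= 3.276


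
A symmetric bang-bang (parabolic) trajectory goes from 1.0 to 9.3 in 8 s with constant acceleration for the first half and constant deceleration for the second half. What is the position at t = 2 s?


Symmetric rest-to-rest: each phase covers (pf-p0)/2 in time T/2. 0.5*a*(T/2)^2 = (pf-p0)/2 => a = 4*(pf-p0)/T^2
a = 4*(9.3-1.0)/8^2 = 0.5188
t = 2 is in the acceleration phase (t <= T/2).
p = p0 + 0.5*a*t^2 = 1.0 + 0.5*0.5188*2^2
= 2.0375


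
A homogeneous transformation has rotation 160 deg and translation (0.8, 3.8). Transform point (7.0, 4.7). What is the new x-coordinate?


x' = cos(theta)*px - sin(theta)*py + tx
= -0.9397*7.0 - 0.342*4.7 + 0.8
= -7.3853


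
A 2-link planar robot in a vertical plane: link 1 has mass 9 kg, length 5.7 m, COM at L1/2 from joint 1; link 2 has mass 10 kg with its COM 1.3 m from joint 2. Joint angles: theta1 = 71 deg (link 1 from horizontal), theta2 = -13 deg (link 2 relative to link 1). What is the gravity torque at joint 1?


Horizontal distance from joint 1 to link-1 COM:
  x_c1 = (L1/2)*cos(t1) = 2.85 * 0.3256 = 0.9279 m
Horizontal distance from joint 1 to link-2 COM:
  x_c2 = L1*cos(t1) + Lc2*cos(t1+t2)
       = 5.7*0.3256 + 1.3*0.5299 = 2.5446 m
tau1 = m1*g*x_c1 + m2*g*x_c2
     = 9*9.81*0.9279 + 10*9.81*2.5446
     = 81.9216 + 249.6285
     = 331.5501 Nm


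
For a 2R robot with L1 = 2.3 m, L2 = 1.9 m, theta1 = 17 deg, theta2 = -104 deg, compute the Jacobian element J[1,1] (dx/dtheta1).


J[1,1] = -L1*sin(t1) - L2*sin(t1+t2)
= -2.3*sin(17) - 1.9*sin(-87)
= 1.2249


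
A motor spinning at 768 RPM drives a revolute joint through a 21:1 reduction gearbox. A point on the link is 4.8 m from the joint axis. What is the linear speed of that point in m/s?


omega_motor = 768 * 2*pi/60 = 80.4248 rad/s
omega_joint = omega_motor / 21 = 3.8298 rad/s
v = omega_joint * r = 3.8298 * 4.8
= 18.3828 m/s


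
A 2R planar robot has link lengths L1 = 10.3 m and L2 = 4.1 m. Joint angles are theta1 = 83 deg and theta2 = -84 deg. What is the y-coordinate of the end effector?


Convert angles to radians: theta1 = 1.4486, theta2 = -1.4661
y = L1*sin(theta1) + L2*sin(theta1+theta2)
y = 10.2232 + -0.0716
y = 10.1517


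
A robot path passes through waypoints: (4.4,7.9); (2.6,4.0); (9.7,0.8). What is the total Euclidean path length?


Segment lengths:
  seg1 = sqrt((-1.8)^2 + (-3.9)^2) = 4.2953
  seg2 = sqrt((7.1)^2 + (-3.2)^2) = 7.7878
Total = 12.0832


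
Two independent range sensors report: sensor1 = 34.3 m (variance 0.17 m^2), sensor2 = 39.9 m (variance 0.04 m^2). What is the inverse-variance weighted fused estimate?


w1 = (1/var1) / (1/var1 + 1/var2)
   = 5.8824 / (5.8824 + 25.0) = 0.1905
w2 = 1 - w1 = 0.8095
fused = w1*s1 + w2*s2 = 6.5333 + 32.3
= 38.8333 m


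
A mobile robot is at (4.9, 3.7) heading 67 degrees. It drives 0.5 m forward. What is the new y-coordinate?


y_new = y0 + d*sin(theta)
= 3.7 + 0.5*sin(67)
= 3.7 + 0.4603
= 4.1603


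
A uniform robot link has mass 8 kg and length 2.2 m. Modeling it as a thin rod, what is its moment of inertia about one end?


I = (1/3) * m * L^2
= (1/3) * 8 * 2.2^2
= 0.333333 * 8 * 4.84
= 12.9067 kg*m^2


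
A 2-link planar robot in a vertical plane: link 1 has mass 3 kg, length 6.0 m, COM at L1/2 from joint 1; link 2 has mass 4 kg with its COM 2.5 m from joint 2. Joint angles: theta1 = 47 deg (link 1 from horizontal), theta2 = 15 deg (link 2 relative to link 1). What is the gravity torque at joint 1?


Horizontal distance from joint 1 to link-1 COM:
  x_c1 = (L1/2)*cos(t1) = 3.0 * 0.682 = 2.046 m
Horizontal distance from joint 1 to link-2 COM:
  x_c2 = L1*cos(t1) + Lc2*cos(t1+t2)
       = 6.0*0.682 + 2.5*0.4695 = 5.2657 m
tau1 = m1*g*x_c1 + m2*g*x_c2
     = 3*9.81*2.046 + 4*9.81*5.2657
     = 60.2136 + 206.6249
     = 266.8385 Nm


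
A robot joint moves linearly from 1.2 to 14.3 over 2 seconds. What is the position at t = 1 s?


s = t/T = 1/2 = 0.5
p(t) = p0 + (pf-p0)*s
= 1.2 + (14.3 - 1.2) * 0.5
= 7.75


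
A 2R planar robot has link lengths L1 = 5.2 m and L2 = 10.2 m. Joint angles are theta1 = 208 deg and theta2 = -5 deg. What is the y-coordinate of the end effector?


Convert angles to radians: theta1 = 3.6303, theta2 = -0.0873
y = L1*sin(theta1) + L2*sin(theta1+theta2)
y = -2.4413 + -3.9855
y = -6.4267


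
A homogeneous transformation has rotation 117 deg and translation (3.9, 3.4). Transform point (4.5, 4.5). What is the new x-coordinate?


x' = cos(theta)*px - sin(theta)*py + tx
= -0.454*4.5 - 0.891*4.5 + 3.9
= -2.1525


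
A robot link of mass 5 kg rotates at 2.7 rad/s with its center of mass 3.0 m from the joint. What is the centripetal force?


F = m * omega^2 * r
= 5 * 2.7^2 * 3.0
= 5 * 7.29 * 3.0
= 109.35 N


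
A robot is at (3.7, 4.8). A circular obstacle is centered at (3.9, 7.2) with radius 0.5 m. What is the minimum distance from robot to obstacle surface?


center_dist = sqrt((3.7-3.9)^2 + (4.8-7.2)^2)
= sqrt(0.04 + 5.76)
= 2.4083
min_dist = center_dist - radius = 2.4083 - 0.5 = 1.9083 m


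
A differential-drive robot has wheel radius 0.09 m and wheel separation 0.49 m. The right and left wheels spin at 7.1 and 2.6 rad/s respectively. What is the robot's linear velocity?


vR = r*wR = 0.09*7.1 = 0.639 m/s
vL = r*wL = 0.09*2.6 = 0.234 m/s
v = (vR+vL)/2 = 0.4365 m/s
omega = (vR-vL)/L = 0.8265 rad/s
linear velocity = 0.4365 m/s


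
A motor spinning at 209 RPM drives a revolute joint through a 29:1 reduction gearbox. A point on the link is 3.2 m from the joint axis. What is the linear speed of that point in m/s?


omega_motor = 209 * 2*pi/60 = 21.8864 rad/s
omega_joint = omega_motor / 29 = 0.7547 rad/s
v = omega_joint * r = 0.7547 * 3.2
= 2.4151 m/s


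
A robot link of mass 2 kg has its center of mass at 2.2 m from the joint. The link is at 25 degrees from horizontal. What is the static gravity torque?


tau = m*g*L*cos(angle)
= 2 * 9.81 * 2.2 * cos(25 deg)
= 2 * 9.81 * 2.2 * 0.9063
= 39.1199 Nm


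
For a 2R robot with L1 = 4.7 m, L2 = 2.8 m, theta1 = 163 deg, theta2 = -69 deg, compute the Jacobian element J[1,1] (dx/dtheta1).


J[1,1] = -L1*sin(t1) - L2*sin(t1+t2)
= -4.7*sin(163) - 2.8*sin(94)
= -4.1673


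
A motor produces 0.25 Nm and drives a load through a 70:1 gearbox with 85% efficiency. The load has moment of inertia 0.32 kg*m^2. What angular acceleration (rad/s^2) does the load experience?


tau_out = tau_motor * N * eta
= 0.25 * 70 * 0.85 = 14.875 Nm
alpha = tau_out / I = 14.875 / 0.32
= 46.4844 rad/s^2


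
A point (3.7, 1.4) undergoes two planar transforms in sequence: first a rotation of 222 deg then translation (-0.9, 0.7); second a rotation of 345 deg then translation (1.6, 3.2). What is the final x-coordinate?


After transform 1:
x1 = cos(222)*3.7 - sin(222)*1.4 + -0.9 = -2.7129
y1 = sin(222)*3.7 + cos(222)*1.4 + 0.7 = -2.8162
After transform 2:
x2 = cos(345)*-2.7129 - sin(345)*-2.8162 + 1.6
= -1.7493


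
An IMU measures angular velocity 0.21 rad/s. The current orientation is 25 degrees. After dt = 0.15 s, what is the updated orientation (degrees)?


delta_theta = w * dt = 0.21 * 0.15 = 0.0315 rad
= 1.8048 deg
theta_new = 25 + 1.8048 = 26.8048 deg


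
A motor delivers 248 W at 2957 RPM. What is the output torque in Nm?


omega = 2957 * 2*pi/60 = 309.6563 rad/s
tau = P / omega = 248 / 309.6563
= 0.8009 Nm


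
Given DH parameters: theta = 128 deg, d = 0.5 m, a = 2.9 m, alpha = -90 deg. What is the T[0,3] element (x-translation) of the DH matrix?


T[0,3] = a * cos(theta)
= 2.9 * cos(128 deg)
= 2.9 * -0.6157
= -1.7854


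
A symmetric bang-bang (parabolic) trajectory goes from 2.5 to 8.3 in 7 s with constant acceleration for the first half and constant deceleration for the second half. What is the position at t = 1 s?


Symmetric rest-to-rest: each phase covers (pf-p0)/2 in time T/2. 0.5*a*(T/2)^2 = (pf-p0)/2 => a = 4*(pf-p0)/T^2
a = 4*(8.3-2.5)/7^2 = 0.4735
t = 1 is in the acceleration phase (t <= T/2).
p = p0 + 0.5*a*t^2 = 2.5 + 0.5*0.4735*1^2
= 2.7367


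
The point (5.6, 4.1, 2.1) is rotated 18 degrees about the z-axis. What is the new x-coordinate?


Rotation about z-axis: x' = x*cos(theta) - y*sin(theta)
= 5.6 * 0.9511 - 4.1 * 0.309
= 4.0589


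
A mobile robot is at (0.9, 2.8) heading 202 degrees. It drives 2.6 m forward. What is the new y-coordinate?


y_new = y0 + d*sin(theta)
= 2.8 + 2.6*sin(202)
= 2.8 + -0.974
= 1.826


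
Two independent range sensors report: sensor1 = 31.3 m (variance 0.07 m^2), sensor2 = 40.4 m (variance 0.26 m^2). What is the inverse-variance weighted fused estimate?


w1 = (1/var1) / (1/var1 + 1/var2)
   = 14.2857 / (14.2857 + 3.8462) = 0.7879
w2 = 1 - w1 = 0.2121
fused = w1*s1 + w2*s2 = 24.6606 + 8.5697
= 33.2303 m


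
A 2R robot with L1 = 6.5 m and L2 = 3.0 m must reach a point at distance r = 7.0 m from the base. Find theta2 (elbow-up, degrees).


cos(theta2) = (r^2 - L1^2 - L2^2) / (2*L1*L2)
cos(theta2) = (49.0 - 42.25 - 9.0) / 39.0
cos(theta2) = -0.057692
theta2 = 93.3074 degrees


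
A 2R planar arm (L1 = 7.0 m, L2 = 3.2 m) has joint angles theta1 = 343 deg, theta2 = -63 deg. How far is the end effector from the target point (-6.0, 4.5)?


End effector via forward kinematics:
x = L1*cos(t1) + L2*cos(t1+t2) = 7.2498
y = L1*sin(t1) + L2*sin(t1+t2) = -5.198
Distance to target:
d = sqrt((-6.0 - 7.2498)^2 + (4.5 - -5.198)^2)
= sqrt(175.5574 + 94.0509)
= 16.4198 m


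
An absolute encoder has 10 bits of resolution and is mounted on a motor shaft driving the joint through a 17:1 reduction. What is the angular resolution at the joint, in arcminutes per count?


counts = 2^10 = 1024
effective counts at joint = 1024 * 17 = 17408
resolution = 360*60 / 17408
= 1.2408 arcmin/count


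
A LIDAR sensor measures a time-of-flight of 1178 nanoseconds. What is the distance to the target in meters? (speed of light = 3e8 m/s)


tof = 1178 ns = 1.178e-06 s
dist = c * tof / 2
= 3e8 * 1.178e-06 / 2
= 176.7 m


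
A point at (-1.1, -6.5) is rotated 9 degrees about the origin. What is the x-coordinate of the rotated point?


x' = x*cos(theta) - y*sin(theta)
cos(9 deg) = 0.9877, sin(9 deg) = 0.1564
x' = -1.1 * 0.9877 - -6.5 * 0.1564
= -1.0865 - -1.0168
= -0.0696


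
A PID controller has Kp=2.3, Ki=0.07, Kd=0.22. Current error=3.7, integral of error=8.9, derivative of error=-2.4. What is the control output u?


u = Kp*e + Ki*int(e) + Kd*de/dt
= 2.3*3.7 + 0.07*8.9 + 0.22*(-2.4)
= 8.51 + 0.623 + -0.528
= 8.605


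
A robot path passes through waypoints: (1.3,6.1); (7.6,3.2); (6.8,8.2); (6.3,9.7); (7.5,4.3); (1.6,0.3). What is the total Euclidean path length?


Segment lengths:
  seg1 = sqrt((6.3)^2 + (-2.9)^2) = 6.9354
  seg2 = sqrt((-0.8)^2 + (5.0)^2) = 5.0636
  seg3 = sqrt((-0.5)^2 + (1.5)^2) = 1.5811
  seg4 = sqrt((1.2)^2 + (-5.4)^2) = 5.5317
  seg5 = sqrt((-5.9)^2 + (-4.0)^2) = 7.1281
Total = 26.24


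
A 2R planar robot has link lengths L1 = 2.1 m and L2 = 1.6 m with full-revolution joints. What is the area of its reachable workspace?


r_max = L1 + L2 = 3.7 m
r_min = |L1 - L2| = 0.5 m
Area = pi*(r_max^2 - r_min^2)
= pi*(13.69 - 0.25)
= pi * 13.44
= 42.223 m^2


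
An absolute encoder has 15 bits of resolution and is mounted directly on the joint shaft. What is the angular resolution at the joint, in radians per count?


counts = 2^15 = 32768
resolution = 2*pi / 32768
= 1.9175e-04 rad/count


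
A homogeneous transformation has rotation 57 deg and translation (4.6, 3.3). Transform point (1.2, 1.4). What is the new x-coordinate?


x' = cos(theta)*px - sin(theta)*py + tx
= 0.5446*1.2 - 0.8387*1.4 + 4.6
= 4.0794


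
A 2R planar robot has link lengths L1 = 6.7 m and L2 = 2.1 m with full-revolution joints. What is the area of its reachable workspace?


r_max = L1 + L2 = 8.8 m
r_min = |L1 - L2| = 4.6 m
Area = pi*(r_max^2 - r_min^2)
= pi*(77.44 - 21.16)
= pi * 56.28
= 176.8088 m^2


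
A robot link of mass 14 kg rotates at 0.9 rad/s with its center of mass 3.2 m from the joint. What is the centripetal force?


F = m * omega^2 * r
= 14 * 0.9^2 * 3.2
= 14 * 0.81 * 3.2
= 36.288 N


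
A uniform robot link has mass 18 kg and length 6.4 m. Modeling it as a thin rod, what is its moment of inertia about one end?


I = (1/3) * m * L^2
= (1/3) * 18 * 6.4^2
= 0.333333 * 18 * 40.96
= 245.76 kg*m^2


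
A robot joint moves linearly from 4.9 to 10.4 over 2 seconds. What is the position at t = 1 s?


s = t/T = 1/2 = 0.5
p(t) = p0 + (pf-p0)*s
= 4.9 + (10.4 - 4.9) * 0.5
= 7.65


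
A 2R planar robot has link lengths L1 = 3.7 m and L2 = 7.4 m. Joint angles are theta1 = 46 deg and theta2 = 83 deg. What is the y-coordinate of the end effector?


Convert angles to radians: theta1 = 0.8029, theta2 = 1.4486
y = L1*sin(theta1) + L2*sin(theta1+theta2)
y = 2.6616 + 5.7509
y = 8.4124


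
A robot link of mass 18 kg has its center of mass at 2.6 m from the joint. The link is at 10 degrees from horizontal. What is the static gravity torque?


tau = m*g*L*cos(angle)
= 18 * 9.81 * 2.6 * cos(10 deg)
= 18 * 9.81 * 2.6 * 0.9848
= 452.1331 Nm


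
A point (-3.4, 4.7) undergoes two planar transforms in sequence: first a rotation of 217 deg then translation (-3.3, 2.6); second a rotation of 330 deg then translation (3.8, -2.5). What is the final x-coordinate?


After transform 1:
x1 = cos(217)*-3.4 - sin(217)*4.7 + -3.3 = 2.2439
y1 = sin(217)*-3.4 + cos(217)*4.7 + 2.6 = 0.8926
After transform 2:
x2 = cos(330)*2.2439 - sin(330)*0.8926 + 3.8
= 6.1896


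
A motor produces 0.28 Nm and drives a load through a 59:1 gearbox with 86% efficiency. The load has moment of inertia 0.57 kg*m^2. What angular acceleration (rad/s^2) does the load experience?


tau_out = tau_motor * N * eta
= 0.28 * 59 * 0.86 = 14.2072 Nm
alpha = tau_out / I = 14.2072 / 0.57
= 24.9249 rad/s^2


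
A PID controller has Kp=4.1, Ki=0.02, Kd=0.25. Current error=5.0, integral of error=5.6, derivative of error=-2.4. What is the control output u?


u = Kp*e + Ki*int(e) + Kd*de/dt
= 4.1*5.0 + 0.02*5.6 + 0.25*(-2.4)
= 20.5 + 0.112 + -0.6
= 20.012


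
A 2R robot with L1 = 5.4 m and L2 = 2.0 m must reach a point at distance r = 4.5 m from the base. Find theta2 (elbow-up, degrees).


cos(theta2) = (r^2 - L1^2 - L2^2) / (2*L1*L2)
cos(theta2) = (20.25 - 29.16 - 4.0) / 21.6
cos(theta2) = -0.597685
theta2 = 126.7043 degrees


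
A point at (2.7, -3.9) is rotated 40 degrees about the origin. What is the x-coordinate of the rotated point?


x' = x*cos(theta) - y*sin(theta)
cos(40 deg) = 0.766, sin(40 deg) = 0.6428
x' = 2.7 * 0.766 - -3.9 * 0.6428
= 2.0683 - -2.5069
= 4.5752


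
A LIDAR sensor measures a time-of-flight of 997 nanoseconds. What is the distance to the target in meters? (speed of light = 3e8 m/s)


tof = 997 ns = 9.97e-07 s
dist = c * tof / 2
= 3e8 * 9.97e-07 / 2
= 149.55 m


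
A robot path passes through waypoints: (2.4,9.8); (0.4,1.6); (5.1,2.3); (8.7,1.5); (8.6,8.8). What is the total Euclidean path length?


Segment lengths:
  seg1 = sqrt((-2.0)^2 + (-8.2)^2) = 8.4404
  seg2 = sqrt((4.7)^2 + (0.7)^2) = 4.7518
  seg3 = sqrt((3.6)^2 + (-0.8)^2) = 3.6878
  seg4 = sqrt((-0.1)^2 + (7.3)^2) = 7.3007
Total = 24.1807


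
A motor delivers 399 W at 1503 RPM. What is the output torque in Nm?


omega = 1503 * 2*pi/60 = 157.3938 rad/s
tau = P / omega = 399 / 157.3938
= 2.535 Nm


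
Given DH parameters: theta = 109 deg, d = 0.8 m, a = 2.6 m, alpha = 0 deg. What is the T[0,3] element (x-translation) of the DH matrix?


T[0,3] = a * cos(theta)
= 2.6 * cos(109 deg)
= 2.6 * -0.3256
= -0.8465


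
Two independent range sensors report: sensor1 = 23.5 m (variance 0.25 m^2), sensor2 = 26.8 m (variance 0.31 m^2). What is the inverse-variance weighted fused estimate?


w1 = (1/var1) / (1/var1 + 1/var2)
   = 4.0 / (4.0 + 3.2258) = 0.5536
w2 = 1 - w1 = 0.4464
fused = w1*s1 + w2*s2 = 13.0089 + 11.9643
= 24.9732 m


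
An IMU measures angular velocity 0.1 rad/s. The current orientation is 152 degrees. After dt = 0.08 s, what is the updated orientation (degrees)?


delta_theta = w * dt = 0.1 * 0.08 = 0.008 rad
= 0.4584 deg
theta_new = 152 + 0.4584 = 152.4584 deg


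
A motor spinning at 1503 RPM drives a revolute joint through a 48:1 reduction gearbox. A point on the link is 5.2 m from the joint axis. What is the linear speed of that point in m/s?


omega_motor = 1503 * 2*pi/60 = 157.3938 rad/s
omega_joint = omega_motor / 48 = 3.279 rad/s
v = omega_joint * r = 3.279 * 5.2
= 17.051 m/s


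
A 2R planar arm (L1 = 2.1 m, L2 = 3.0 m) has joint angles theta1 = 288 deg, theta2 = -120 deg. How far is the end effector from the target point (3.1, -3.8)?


End effector via forward kinematics:
x = L1*cos(t1) + L2*cos(t1+t2) = -2.2855
y = L1*sin(t1) + L2*sin(t1+t2) = -1.3735
Distance to target:
d = sqrt((3.1 - -2.2855)^2 + (-3.8 - -1.3735)^2)
= sqrt(29.0037 + 5.888)
= 5.9069 m


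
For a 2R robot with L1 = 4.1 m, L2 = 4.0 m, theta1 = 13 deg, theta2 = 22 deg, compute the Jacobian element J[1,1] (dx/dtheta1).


J[1,1] = -L1*sin(t1) - L2*sin(t1+t2)
= -4.1*sin(13) - 4.0*sin(35)
= -3.2166


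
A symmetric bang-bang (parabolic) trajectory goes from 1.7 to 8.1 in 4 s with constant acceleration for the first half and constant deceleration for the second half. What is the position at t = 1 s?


Symmetric rest-to-rest: each phase covers (pf-p0)/2 in time T/2. 0.5*a*(T/2)^2 = (pf-p0)/2 => a = 4*(pf-p0)/T^2
a = 4*(8.1-1.7)/4^2 = 1.6
t = 1 is in the acceleration phase (t <= T/2).
p = p0 + 0.5*a*t^2 = 1.7 + 0.5*1.6*1^2
= 2.5


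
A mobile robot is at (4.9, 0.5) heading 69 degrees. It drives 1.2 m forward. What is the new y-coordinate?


y_new = y0 + d*sin(theta)
= 0.5 + 1.2*sin(69)
= 0.5 + 1.1203
= 1.6203


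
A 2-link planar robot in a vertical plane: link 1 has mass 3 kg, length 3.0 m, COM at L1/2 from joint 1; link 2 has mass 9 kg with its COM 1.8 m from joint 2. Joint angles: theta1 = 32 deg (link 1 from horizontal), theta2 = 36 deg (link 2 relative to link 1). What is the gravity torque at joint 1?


Horizontal distance from joint 1 to link-1 COM:
  x_c1 = (L1/2)*cos(t1) = 1.5 * 0.848 = 1.2721 m
Horizontal distance from joint 1 to link-2 COM:
  x_c2 = L1*cos(t1) + Lc2*cos(t1+t2)
       = 3.0*0.848 + 1.8*0.3746 = 3.2184 m
tau1 = m1*g*x_c1 + m2*g*x_c2
     = 3*9.81*1.2721 + 9*9.81*3.2184
     = 37.4371 + 284.1557
     = 321.5928 Nm


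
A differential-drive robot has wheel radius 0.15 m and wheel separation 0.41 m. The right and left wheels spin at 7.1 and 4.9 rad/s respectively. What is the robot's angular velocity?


vR = r*wR = 0.15*7.1 = 1.065 m/s
vL = r*wL = 0.15*4.9 = 0.735 m/s
v = (vR+vL)/2 = 0.9 m/s
omega = (vR-vL)/L = 0.8049 rad/s
angular velocity = 0.8049 rad/s


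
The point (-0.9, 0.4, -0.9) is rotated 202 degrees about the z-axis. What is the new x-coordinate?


Rotation about z-axis: x' = x*cos(theta) - y*sin(theta)
= -0.9 * -0.9272 - 0.4 * -0.3746
= 0.9843


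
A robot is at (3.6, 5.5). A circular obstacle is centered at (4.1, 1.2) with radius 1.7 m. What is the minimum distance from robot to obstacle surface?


center_dist = sqrt((3.6-4.1)^2 + (5.5-1.2)^2)
= sqrt(0.25 + 18.49)
= 4.329
min_dist = center_dist - radius = 4.329 - 1.7 = 2.629 m


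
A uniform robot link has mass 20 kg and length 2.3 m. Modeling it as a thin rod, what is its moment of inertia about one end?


I = (1/3) * m * L^2
= (1/3) * 20 * 2.3^2
= 0.333333 * 20 * 5.29
= 35.2667 kg*m^2


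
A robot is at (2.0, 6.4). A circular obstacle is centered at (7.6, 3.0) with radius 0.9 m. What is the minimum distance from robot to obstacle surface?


center_dist = sqrt((2.0-7.6)^2 + (6.4-3.0)^2)
= sqrt(31.36 + 11.56)
= 6.5513
min_dist = center_dist - radius = 6.5513 - 0.9 = 5.6513 m


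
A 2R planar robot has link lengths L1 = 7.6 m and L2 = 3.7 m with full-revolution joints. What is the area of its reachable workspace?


r_max = L1 + L2 = 11.3 m
r_min = |L1 - L2| = 3.9 m
Area = pi*(r_max^2 - r_min^2)
= pi*(127.69 - 15.21)
= pi * 112.48
= 353.3663 m^2


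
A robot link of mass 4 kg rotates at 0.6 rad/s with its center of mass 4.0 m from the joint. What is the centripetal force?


F = m * omega^2 * r
= 4 * 0.6^2 * 4.0
= 4 * 0.36 * 4.0
= 5.76 N


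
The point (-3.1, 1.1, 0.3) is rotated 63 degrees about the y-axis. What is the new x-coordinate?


Rotation about y-axis: x' = x*cos(theta) + z*sin(theta)
= -3.1 * 0.454 + 0.3 * 0.891
= -1.1401


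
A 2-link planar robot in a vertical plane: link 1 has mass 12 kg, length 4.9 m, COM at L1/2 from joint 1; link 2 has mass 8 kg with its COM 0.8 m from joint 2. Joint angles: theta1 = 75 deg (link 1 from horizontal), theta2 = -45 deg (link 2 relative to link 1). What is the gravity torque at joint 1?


Horizontal distance from joint 1 to link-1 COM:
  x_c1 = (L1/2)*cos(t1) = 2.45 * 0.2588 = 0.6341 m
Horizontal distance from joint 1 to link-2 COM:
  x_c2 = L1*cos(t1) + Lc2*cos(t1+t2)
       = 4.9*0.2588 + 0.8*0.866 = 1.961 m
tau1 = m1*g*x_c1 + m2*g*x_c2
     = 12*9.81*0.6341 + 8*9.81*1.961
     = 74.647 + 153.9019
     = 228.549 Nm


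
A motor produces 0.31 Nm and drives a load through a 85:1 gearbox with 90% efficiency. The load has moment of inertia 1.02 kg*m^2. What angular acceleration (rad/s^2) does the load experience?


tau_out = tau_motor * N * eta
= 0.31 * 85 * 0.9 = 23.715 Nm
alpha = tau_out / I = 23.715 / 1.02
= 23.25 rad/s^2


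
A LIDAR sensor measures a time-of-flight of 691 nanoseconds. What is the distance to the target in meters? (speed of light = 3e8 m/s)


tof = 691 ns = 6.91e-07 s
dist = c * tof / 2
= 3e8 * 6.91e-07 / 2
= 103.65 m


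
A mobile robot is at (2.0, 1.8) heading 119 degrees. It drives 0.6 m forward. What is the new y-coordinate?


y_new = y0 + d*sin(theta)
= 1.8 + 0.6*sin(119)
= 1.8 + 0.5248
= 2.3248


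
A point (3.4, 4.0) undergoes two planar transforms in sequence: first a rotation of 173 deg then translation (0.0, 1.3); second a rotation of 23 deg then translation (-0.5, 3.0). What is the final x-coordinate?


After transform 1:
x1 = cos(173)*3.4 - sin(173)*4.0 + 0.0 = -3.8621
y1 = sin(173)*3.4 + cos(173)*4.0 + 1.3 = -2.2558
After transform 2:
x2 = cos(23)*-3.8621 - sin(23)*-2.2558 + -0.5
= -3.1737


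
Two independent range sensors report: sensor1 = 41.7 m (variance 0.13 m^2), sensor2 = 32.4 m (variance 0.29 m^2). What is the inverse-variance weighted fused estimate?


w1 = (1/var1) / (1/var1 + 1/var2)
   = 7.6923 / (7.6923 + 3.4483) = 0.6905
w2 = 1 - w1 = 0.3095
fused = w1*s1 + w2*s2 = 28.7929 + 10.0286
= 38.8214 m


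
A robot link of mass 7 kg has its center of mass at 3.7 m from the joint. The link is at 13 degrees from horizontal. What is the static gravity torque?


tau = m*g*L*cos(angle)
= 7 * 9.81 * 3.7 * cos(13 deg)
= 7 * 9.81 * 3.7 * 0.9744
= 247.567 Nm


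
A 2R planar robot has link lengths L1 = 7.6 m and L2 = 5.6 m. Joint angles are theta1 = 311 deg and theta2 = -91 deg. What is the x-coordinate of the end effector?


Convert angles to radians: theta1 = 5.428, theta2 = -1.5882
x = L1*cos(theta1) + L2*cos(theta1+theta2)
x = 4.986 + -4.2898
x = 0.6962


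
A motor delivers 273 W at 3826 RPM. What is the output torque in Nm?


omega = 3826 * 2*pi/60 = 400.6578 rad/s
tau = P / omega = 273 / 400.6578
= 0.6814 Nm


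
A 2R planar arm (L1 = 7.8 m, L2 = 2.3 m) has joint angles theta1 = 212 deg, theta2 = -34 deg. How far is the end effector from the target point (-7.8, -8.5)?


End effector via forward kinematics:
x = L1*cos(t1) + L2*cos(t1+t2) = -8.9134
y = L1*sin(t1) + L2*sin(t1+t2) = -4.0531
Distance to target:
d = sqrt((-7.8 - -8.9134)^2 + (-8.5 - -4.0531)^2)
= sqrt(1.2396 + 19.7749)
= 4.5842 m


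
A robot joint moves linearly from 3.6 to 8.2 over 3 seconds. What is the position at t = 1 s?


s = t/T = 1/3 = 0.3333
p(t) = p0 + (pf-p0)*s
= 3.6 + (8.2 - 3.6) * 0.3333
= 5.1333


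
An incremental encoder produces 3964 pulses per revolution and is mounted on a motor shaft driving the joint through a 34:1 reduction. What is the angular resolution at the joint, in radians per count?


counts per rev = 3964
effective counts at joint = 3964 * 34 = 134776
resolution = 2*pi / 134776
= 4.6619e-05 rad/count


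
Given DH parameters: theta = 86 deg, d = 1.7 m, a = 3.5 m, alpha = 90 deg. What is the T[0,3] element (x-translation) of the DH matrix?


T[0,3] = a * cos(theta)
= 3.5 * cos(86 deg)
= 3.5 * 0.0698
= 0.2441


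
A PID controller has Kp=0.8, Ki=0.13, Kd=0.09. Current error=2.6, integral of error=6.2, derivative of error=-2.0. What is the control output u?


u = Kp*e + Ki*int(e) + Kd*de/dt
= 0.8*2.6 + 0.13*6.2 + 0.09*(-2.0)
= 2.08 + 0.806 + -0.18
= 2.706


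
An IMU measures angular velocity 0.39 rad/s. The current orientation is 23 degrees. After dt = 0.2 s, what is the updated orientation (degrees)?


delta_theta = w * dt = 0.39 * 0.2 = 0.078 rad
= 4.4691 deg
theta_new = 23 + 4.4691 = 27.4691 deg


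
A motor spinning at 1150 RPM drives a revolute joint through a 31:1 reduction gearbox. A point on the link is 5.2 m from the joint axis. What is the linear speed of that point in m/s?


omega_motor = 1150 * 2*pi/60 = 120.4277 rad/s
omega_joint = omega_motor / 31 = 3.8848 rad/s
v = omega_joint * r = 3.8848 * 5.2
= 20.2008 m/s
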